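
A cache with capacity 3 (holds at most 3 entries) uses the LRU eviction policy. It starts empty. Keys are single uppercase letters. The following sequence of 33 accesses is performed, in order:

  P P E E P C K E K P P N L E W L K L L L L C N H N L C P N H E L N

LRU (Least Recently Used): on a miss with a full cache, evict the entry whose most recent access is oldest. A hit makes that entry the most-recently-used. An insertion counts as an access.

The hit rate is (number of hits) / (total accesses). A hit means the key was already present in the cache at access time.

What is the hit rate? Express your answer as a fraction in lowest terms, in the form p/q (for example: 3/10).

LRU simulation (capacity=3):
  1. access P: MISS. Cache (LRU->MRU): [P]
  2. access P: HIT. Cache (LRU->MRU): [P]
  3. access E: MISS. Cache (LRU->MRU): [P E]
  4. access E: HIT. Cache (LRU->MRU): [P E]
  5. access P: HIT. Cache (LRU->MRU): [E P]
  6. access C: MISS. Cache (LRU->MRU): [E P C]
  7. access K: MISS, evict E. Cache (LRU->MRU): [P C K]
  8. access E: MISS, evict P. Cache (LRU->MRU): [C K E]
  9. access K: HIT. Cache (LRU->MRU): [C E K]
  10. access P: MISS, evict C. Cache (LRU->MRU): [E K P]
  11. access P: HIT. Cache (LRU->MRU): [E K P]
  12. access N: MISS, evict E. Cache (LRU->MRU): [K P N]
  13. access L: MISS, evict K. Cache (LRU->MRU): [P N L]
  14. access E: MISS, evict P. Cache (LRU->MRU): [N L E]
  15. access W: MISS, evict N. Cache (LRU->MRU): [L E W]
  16. access L: HIT. Cache (LRU->MRU): [E W L]
  17. access K: MISS, evict E. Cache (LRU->MRU): [W L K]
  18. access L: HIT. Cache (LRU->MRU): [W K L]
  19. access L: HIT. Cache (LRU->MRU): [W K L]
  20. access L: HIT. Cache (LRU->MRU): [W K L]
  21. access L: HIT. Cache (LRU->MRU): [W K L]
  22. access C: MISS, evict W. Cache (LRU->MRU): [K L C]
  23. access N: MISS, evict K. Cache (LRU->MRU): [L C N]
  24. access H: MISS, evict L. Cache (LRU->MRU): [C N H]
  25. access N: HIT. Cache (LRU->MRU): [C H N]
  26. access L: MISS, evict C. Cache (LRU->MRU): [H N L]
  27. access C: MISS, evict H. Cache (LRU->MRU): [N L C]
  28. access P: MISS, evict N. Cache (LRU->MRU): [L C P]
  29. access N: MISS, evict L. Cache (LRU->MRU): [C P N]
  30. access H: MISS, evict C. Cache (LRU->MRU): [P N H]
  31. access E: MISS, evict P. Cache (LRU->MRU): [N H E]
  32. access L: MISS, evict N. Cache (LRU->MRU): [H E L]
  33. access N: MISS, evict H. Cache (LRU->MRU): [E L N]
Total: 11 hits, 22 misses, 19 evictions

Hit rate = 11/33 = 1/3

Answer: 1/3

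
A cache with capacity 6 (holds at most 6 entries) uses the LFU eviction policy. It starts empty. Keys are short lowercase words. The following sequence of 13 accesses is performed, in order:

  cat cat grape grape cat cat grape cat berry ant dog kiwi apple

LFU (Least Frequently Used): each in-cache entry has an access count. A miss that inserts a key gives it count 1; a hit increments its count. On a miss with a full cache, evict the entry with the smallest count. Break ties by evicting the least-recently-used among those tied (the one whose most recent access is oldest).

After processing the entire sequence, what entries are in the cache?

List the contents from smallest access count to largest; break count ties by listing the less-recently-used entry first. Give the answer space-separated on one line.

Answer: ant dog kiwi apple grape cat

Derivation:
LFU simulation (capacity=6):
  1. access cat: MISS. Cache: [cat(c=1)]
  2. access cat: HIT, count now 2. Cache: [cat(c=2)]
  3. access grape: MISS. Cache: [grape(c=1) cat(c=2)]
  4. access grape: HIT, count now 2. Cache: [cat(c=2) grape(c=2)]
  5. access cat: HIT, count now 3. Cache: [grape(c=2) cat(c=3)]
  6. access cat: HIT, count now 4. Cache: [grape(c=2) cat(c=4)]
  7. access grape: HIT, count now 3. Cache: [grape(c=3) cat(c=4)]
  8. access cat: HIT, count now 5. Cache: [grape(c=3) cat(c=5)]
  9. access berry: MISS. Cache: [berry(c=1) grape(c=3) cat(c=5)]
  10. access ant: MISS. Cache: [berry(c=1) ant(c=1) grape(c=3) cat(c=5)]
  11. access dog: MISS. Cache: [berry(c=1) ant(c=1) dog(c=1) grape(c=3) cat(c=5)]
  12. access kiwi: MISS. Cache: [berry(c=1) ant(c=1) dog(c=1) kiwi(c=1) grape(c=3) cat(c=5)]
  13. access apple: MISS, evict berry(c=1). Cache: [ant(c=1) dog(c=1) kiwi(c=1) apple(c=1) grape(c=3) cat(c=5)]
Total: 6 hits, 7 misses, 1 evictions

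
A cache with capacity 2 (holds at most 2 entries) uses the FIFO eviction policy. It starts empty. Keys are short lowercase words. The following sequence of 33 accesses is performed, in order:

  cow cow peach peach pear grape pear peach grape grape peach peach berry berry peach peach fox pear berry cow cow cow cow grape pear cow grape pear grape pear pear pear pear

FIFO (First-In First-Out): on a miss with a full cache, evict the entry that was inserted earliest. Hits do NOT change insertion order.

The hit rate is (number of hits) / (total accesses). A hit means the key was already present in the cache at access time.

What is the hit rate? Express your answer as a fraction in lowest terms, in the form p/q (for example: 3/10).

Answer: 6/11

Derivation:
FIFO simulation (capacity=2):
  1. access cow: MISS. Cache (old->new): [cow]
  2. access cow: HIT. Cache (old->new): [cow]
  3. access peach: MISS. Cache (old->new): [cow peach]
  4. access peach: HIT. Cache (old->new): [cow peach]
  5. access pear: MISS, evict cow. Cache (old->new): [peach pear]
  6. access grape: MISS, evict peach. Cache (old->new): [pear grape]
  7. access pear: HIT. Cache (old->new): [pear grape]
  8. access peach: MISS, evict pear. Cache (old->new): [grape peach]
  9. access grape: HIT. Cache (old->new): [grape peach]
  10. access grape: HIT. Cache (old->new): [grape peach]
  11. access peach: HIT. Cache (old->new): [grape peach]
  12. access peach: HIT. Cache (old->new): [grape peach]
  13. access berry: MISS, evict grape. Cache (old->new): [peach berry]
  14. access berry: HIT. Cache (old->new): [peach berry]
  15. access peach: HIT. Cache (old->new): [peach berry]
  16. access peach: HIT. Cache (old->new): [peach berry]
  17. access fox: MISS, evict peach. Cache (old->new): [berry fox]
  18. access pear: MISS, evict berry. Cache (old->new): [fox pear]
  19. access berry: MISS, evict fox. Cache (old->new): [pear berry]
  20. access cow: MISS, evict pear. Cache (old->new): [berry cow]
  21. access cow: HIT. Cache (old->new): [berry cow]
  22. access cow: HIT. Cache (old->new): [berry cow]
  23. access cow: HIT. Cache (old->new): [berry cow]
  24. access grape: MISS, evict berry. Cache (old->new): [cow grape]
  25. access pear: MISS, evict cow. Cache (old->new): [grape pear]
  26. access cow: MISS, evict grape. Cache (old->new): [pear cow]
  27. access grape: MISS, evict pear. Cache (old->new): [cow grape]
  28. access pear: MISS, evict cow. Cache (old->new): [grape pear]
  29. access grape: HIT. Cache (old->new): [grape pear]
  30. access pear: HIT. Cache (old->new): [grape pear]
  31. access pear: HIT. Cache (old->new): [grape pear]
  32. access pear: HIT. Cache (old->new): [grape pear]
  33. access pear: HIT. Cache (old->new): [grape pear]
Total: 18 hits, 15 misses, 13 evictions

Hit rate = 18/33 = 6/11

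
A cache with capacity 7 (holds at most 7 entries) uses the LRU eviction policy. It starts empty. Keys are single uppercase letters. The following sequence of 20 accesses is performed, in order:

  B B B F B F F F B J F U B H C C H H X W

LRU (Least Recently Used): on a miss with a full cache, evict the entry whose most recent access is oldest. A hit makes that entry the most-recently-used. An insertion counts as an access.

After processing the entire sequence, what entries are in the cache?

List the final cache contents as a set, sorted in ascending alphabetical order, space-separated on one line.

LRU simulation (capacity=7):
  1. access B: MISS. Cache (LRU->MRU): [B]
  2. access B: HIT. Cache (LRU->MRU): [B]
  3. access B: HIT. Cache (LRU->MRU): [B]
  4. access F: MISS. Cache (LRU->MRU): [B F]
  5. access B: HIT. Cache (LRU->MRU): [F B]
  6. access F: HIT. Cache (LRU->MRU): [B F]
  7. access F: HIT. Cache (LRU->MRU): [B F]
  8. access F: HIT. Cache (LRU->MRU): [B F]
  9. access B: HIT. Cache (LRU->MRU): [F B]
  10. access J: MISS. Cache (LRU->MRU): [F B J]
  11. access F: HIT. Cache (LRU->MRU): [B J F]
  12. access U: MISS. Cache (LRU->MRU): [B J F U]
  13. access B: HIT. Cache (LRU->MRU): [J F U B]
  14. access H: MISS. Cache (LRU->MRU): [J F U B H]
  15. access C: MISS. Cache (LRU->MRU): [J F U B H C]
  16. access C: HIT. Cache (LRU->MRU): [J F U B H C]
  17. access H: HIT. Cache (LRU->MRU): [J F U B C H]
  18. access H: HIT. Cache (LRU->MRU): [J F U B C H]
  19. access X: MISS. Cache (LRU->MRU): [J F U B C H X]
  20. access W: MISS, evict J. Cache (LRU->MRU): [F U B C H X W]
Total: 12 hits, 8 misses, 1 evictions

Answer: B C F H U W X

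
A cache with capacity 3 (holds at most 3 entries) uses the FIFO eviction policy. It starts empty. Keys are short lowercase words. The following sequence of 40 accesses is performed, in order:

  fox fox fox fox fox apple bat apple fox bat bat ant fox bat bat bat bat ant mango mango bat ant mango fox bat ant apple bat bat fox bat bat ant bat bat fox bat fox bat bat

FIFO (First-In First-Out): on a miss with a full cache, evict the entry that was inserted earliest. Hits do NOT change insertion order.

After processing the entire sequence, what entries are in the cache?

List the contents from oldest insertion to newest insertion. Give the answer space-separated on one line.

Answer: bat ant fox

Derivation:
FIFO simulation (capacity=3):
  1. access fox: MISS. Cache (old->new): [fox]
  2. access fox: HIT. Cache (old->new): [fox]
  3. access fox: HIT. Cache (old->new): [fox]
  4. access fox: HIT. Cache (old->new): [fox]
  5. access fox: HIT. Cache (old->new): [fox]
  6. access apple: MISS. Cache (old->new): [fox apple]
  7. access bat: MISS. Cache (old->new): [fox apple bat]
  8. access apple: HIT. Cache (old->new): [fox apple bat]
  9. access fox: HIT. Cache (old->new): [fox apple bat]
  10. access bat: HIT. Cache (old->new): [fox apple bat]
  11. access bat: HIT. Cache (old->new): [fox apple bat]
  12. access ant: MISS, evict fox. Cache (old->new): [apple bat ant]
  13. access fox: MISS, evict apple. Cache (old->new): [bat ant fox]
  14. access bat: HIT. Cache (old->new): [bat ant fox]
  15. access bat: HIT. Cache (old->new): [bat ant fox]
  16. access bat: HIT. Cache (old->new): [bat ant fox]
  17. access bat: HIT. Cache (old->new): [bat ant fox]
  18. access ant: HIT. Cache (old->new): [bat ant fox]
  19. access mango: MISS, evict bat. Cache (old->new): [ant fox mango]
  20. access mango: HIT. Cache (old->new): [ant fox mango]
  21. access bat: MISS, evict ant. Cache (old->new): [fox mango bat]
  22. access ant: MISS, evict fox. Cache (old->new): [mango bat ant]
  23. access mango: HIT. Cache (old->new): [mango bat ant]
  24. access fox: MISS, evict mango. Cache (old->new): [bat ant fox]
  25. access bat: HIT. Cache (old->new): [bat ant fox]
  26. access ant: HIT. Cache (old->new): [bat ant fox]
  27. access apple: MISS, evict bat. Cache (old->new): [ant fox apple]
  28. access bat: MISS, evict ant. Cache (old->new): [fox apple bat]
  29. access bat: HIT. Cache (old->new): [fox apple bat]
  30. access fox: HIT. Cache (old->new): [fox apple bat]
  31. access bat: HIT. Cache (old->new): [fox apple bat]
  32. access bat: HIT. Cache (old->new): [fox apple bat]
  33. access ant: MISS, evict fox. Cache (old->new): [apple bat ant]
  34. access bat: HIT. Cache (old->new): [apple bat ant]
  35. access bat: HIT. Cache (old->new): [apple bat ant]
  36. access fox: MISS, evict apple. Cache (old->new): [bat ant fox]
  37. access bat: HIT. Cache (old->new): [bat ant fox]
  38. access fox: HIT. Cache (old->new): [bat ant fox]
  39. access bat: HIT. Cache (old->new): [bat ant fox]
  40. access bat: HIT. Cache (old->new): [bat ant fox]
Total: 27 hits, 13 misses, 10 evictions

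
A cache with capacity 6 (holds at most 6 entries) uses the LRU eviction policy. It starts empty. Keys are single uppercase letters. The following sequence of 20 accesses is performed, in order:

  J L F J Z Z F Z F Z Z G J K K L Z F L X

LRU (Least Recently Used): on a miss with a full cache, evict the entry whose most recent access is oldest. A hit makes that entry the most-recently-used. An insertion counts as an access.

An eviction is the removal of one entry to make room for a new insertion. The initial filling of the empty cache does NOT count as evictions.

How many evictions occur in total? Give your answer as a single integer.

LRU simulation (capacity=6):
  1. access J: MISS. Cache (LRU->MRU): [J]
  2. access L: MISS. Cache (LRU->MRU): [J L]
  3. access F: MISS. Cache (LRU->MRU): [J L F]
  4. access J: HIT. Cache (LRU->MRU): [L F J]
  5. access Z: MISS. Cache (LRU->MRU): [L F J Z]
  6. access Z: HIT. Cache (LRU->MRU): [L F J Z]
  7. access F: HIT. Cache (LRU->MRU): [L J Z F]
  8. access Z: HIT. Cache (LRU->MRU): [L J F Z]
  9. access F: HIT. Cache (LRU->MRU): [L J Z F]
  10. access Z: HIT. Cache (LRU->MRU): [L J F Z]
  11. access Z: HIT. Cache (LRU->MRU): [L J F Z]
  12. access G: MISS. Cache (LRU->MRU): [L J F Z G]
  13. access J: HIT. Cache (LRU->MRU): [L F Z G J]
  14. access K: MISS. Cache (LRU->MRU): [L F Z G J K]
  15. access K: HIT. Cache (LRU->MRU): [L F Z G J K]
  16. access L: HIT. Cache (LRU->MRU): [F Z G J K L]
  17. access Z: HIT. Cache (LRU->MRU): [F G J K L Z]
  18. access F: HIT. Cache (LRU->MRU): [G J K L Z F]
  19. access L: HIT. Cache (LRU->MRU): [G J K Z F L]
  20. access X: MISS, evict G. Cache (LRU->MRU): [J K Z F L X]
Total: 13 hits, 7 misses, 1 evictions

Answer: 1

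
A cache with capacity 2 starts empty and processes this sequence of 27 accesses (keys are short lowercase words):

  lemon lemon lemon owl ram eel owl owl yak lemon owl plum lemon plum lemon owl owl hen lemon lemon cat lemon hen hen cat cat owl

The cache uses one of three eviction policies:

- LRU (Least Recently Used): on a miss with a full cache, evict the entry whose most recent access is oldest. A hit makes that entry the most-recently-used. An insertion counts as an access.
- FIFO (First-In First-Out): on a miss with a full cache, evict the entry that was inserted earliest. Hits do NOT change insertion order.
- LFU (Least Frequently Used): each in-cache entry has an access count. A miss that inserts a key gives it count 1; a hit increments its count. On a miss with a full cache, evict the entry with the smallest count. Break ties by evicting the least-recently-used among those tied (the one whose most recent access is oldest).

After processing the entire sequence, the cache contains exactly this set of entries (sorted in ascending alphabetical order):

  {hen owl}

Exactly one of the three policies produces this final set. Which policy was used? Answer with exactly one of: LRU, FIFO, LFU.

Answer: FIFO

Derivation:
Simulating under each policy and comparing final sets:
  LRU: final set = {cat owl} -> differs
  FIFO: final set = {hen owl} -> MATCHES target
  LFU: final set = {lemon owl} -> differs
Only FIFO produces the target set.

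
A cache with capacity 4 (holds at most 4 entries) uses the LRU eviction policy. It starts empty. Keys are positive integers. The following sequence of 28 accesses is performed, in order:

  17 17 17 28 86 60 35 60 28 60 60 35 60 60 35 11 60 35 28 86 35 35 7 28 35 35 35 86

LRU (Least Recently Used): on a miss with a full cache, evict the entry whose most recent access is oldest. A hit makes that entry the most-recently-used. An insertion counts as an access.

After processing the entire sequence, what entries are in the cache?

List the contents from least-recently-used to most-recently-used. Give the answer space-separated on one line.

LRU simulation (capacity=4):
  1. access 17: MISS. Cache (LRU->MRU): [17]
  2. access 17: HIT. Cache (LRU->MRU): [17]
  3. access 17: HIT. Cache (LRU->MRU): [17]
  4. access 28: MISS. Cache (LRU->MRU): [17 28]
  5. access 86: MISS. Cache (LRU->MRU): [17 28 86]
  6. access 60: MISS. Cache (LRU->MRU): [17 28 86 60]
  7. access 35: MISS, evict 17. Cache (LRU->MRU): [28 86 60 35]
  8. access 60: HIT. Cache (LRU->MRU): [28 86 35 60]
  9. access 28: HIT. Cache (LRU->MRU): [86 35 60 28]
  10. access 60: HIT. Cache (LRU->MRU): [86 35 28 60]
  11. access 60: HIT. Cache (LRU->MRU): [86 35 28 60]
  12. access 35: HIT. Cache (LRU->MRU): [86 28 60 35]
  13. access 60: HIT. Cache (LRU->MRU): [86 28 35 60]
  14. access 60: HIT. Cache (LRU->MRU): [86 28 35 60]
  15. access 35: HIT. Cache (LRU->MRU): [86 28 60 35]
  16. access 11: MISS, evict 86. Cache (LRU->MRU): [28 60 35 11]
  17. access 60: HIT. Cache (LRU->MRU): [28 35 11 60]
  18. access 35: HIT. Cache (LRU->MRU): [28 11 60 35]
  19. access 28: HIT. Cache (LRU->MRU): [11 60 35 28]
  20. access 86: MISS, evict 11. Cache (LRU->MRU): [60 35 28 86]
  21. access 35: HIT. Cache (LRU->MRU): [60 28 86 35]
  22. access 35: HIT. Cache (LRU->MRU): [60 28 86 35]
  23. access 7: MISS, evict 60. Cache (LRU->MRU): [28 86 35 7]
  24. access 28: HIT. Cache (LRU->MRU): [86 35 7 28]
  25. access 35: HIT. Cache (LRU->MRU): [86 7 28 35]
  26. access 35: HIT. Cache (LRU->MRU): [86 7 28 35]
  27. access 35: HIT. Cache (LRU->MRU): [86 7 28 35]
  28. access 86: HIT. Cache (LRU->MRU): [7 28 35 86]
Total: 20 hits, 8 misses, 4 evictions

Answer: 7 28 35 86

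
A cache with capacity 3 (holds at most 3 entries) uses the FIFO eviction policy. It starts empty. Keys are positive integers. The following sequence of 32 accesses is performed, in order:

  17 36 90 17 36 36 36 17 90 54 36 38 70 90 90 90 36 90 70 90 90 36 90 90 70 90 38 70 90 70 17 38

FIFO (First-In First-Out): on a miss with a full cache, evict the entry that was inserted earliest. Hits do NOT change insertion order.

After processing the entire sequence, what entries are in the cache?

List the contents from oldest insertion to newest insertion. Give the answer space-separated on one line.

Answer: 90 17 38

Derivation:
FIFO simulation (capacity=3):
  1. access 17: MISS. Cache (old->new): [17]
  2. access 36: MISS. Cache (old->new): [17 36]
  3. access 90: MISS. Cache (old->new): [17 36 90]
  4. access 17: HIT. Cache (old->new): [17 36 90]
  5. access 36: HIT. Cache (old->new): [17 36 90]
  6. access 36: HIT. Cache (old->new): [17 36 90]
  7. access 36: HIT. Cache (old->new): [17 36 90]
  8. access 17: HIT. Cache (old->new): [17 36 90]
  9. access 90: HIT. Cache (old->new): [17 36 90]
  10. access 54: MISS, evict 17. Cache (old->new): [36 90 54]
  11. access 36: HIT. Cache (old->new): [36 90 54]
  12. access 38: MISS, evict 36. Cache (old->new): [90 54 38]
  13. access 70: MISS, evict 90. Cache (old->new): [54 38 70]
  14. access 90: MISS, evict 54. Cache (old->new): [38 70 90]
  15. access 90: HIT. Cache (old->new): [38 70 90]
  16. access 90: HIT. Cache (old->new): [38 70 90]
  17. access 36: MISS, evict 38. Cache (old->new): [70 90 36]
  18. access 90: HIT. Cache (old->new): [70 90 36]
  19. access 70: HIT. Cache (old->new): [70 90 36]
  20. access 90: HIT. Cache (old->new): [70 90 36]
  21. access 90: HIT. Cache (old->new): [70 90 36]
  22. access 36: HIT. Cache (old->new): [70 90 36]
  23. access 90: HIT. Cache (old->new): [70 90 36]
  24. access 90: HIT. Cache (old->new): [70 90 36]
  25. access 70: HIT. Cache (old->new): [70 90 36]
  26. access 90: HIT. Cache (old->new): [70 90 36]
  27. access 38: MISS, evict 70. Cache (old->new): [90 36 38]
  28. access 70: MISS, evict 90. Cache (old->new): [36 38 70]
  29. access 90: MISS, evict 36. Cache (old->new): [38 70 90]
  30. access 70: HIT. Cache (old->new): [38 70 90]
  31. access 17: MISS, evict 38. Cache (old->new): [70 90 17]
  32. access 38: MISS, evict 70. Cache (old->new): [90 17 38]
Total: 19 hits, 13 misses, 10 evictions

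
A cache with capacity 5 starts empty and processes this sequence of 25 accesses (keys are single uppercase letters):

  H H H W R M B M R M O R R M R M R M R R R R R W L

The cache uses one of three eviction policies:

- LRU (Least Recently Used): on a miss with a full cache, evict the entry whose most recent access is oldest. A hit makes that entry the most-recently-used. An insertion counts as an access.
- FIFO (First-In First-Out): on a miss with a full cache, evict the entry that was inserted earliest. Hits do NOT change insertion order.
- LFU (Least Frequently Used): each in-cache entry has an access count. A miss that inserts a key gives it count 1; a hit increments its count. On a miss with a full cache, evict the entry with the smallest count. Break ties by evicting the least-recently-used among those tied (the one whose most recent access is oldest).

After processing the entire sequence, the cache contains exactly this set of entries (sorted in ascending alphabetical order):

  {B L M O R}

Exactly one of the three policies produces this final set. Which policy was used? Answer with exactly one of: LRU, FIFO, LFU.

Answer: FIFO

Derivation:
Simulating under each policy and comparing final sets:
  LRU: final set = {L M O R W} -> differs
  FIFO: final set = {B L M O R} -> MATCHES target
  LFU: final set = {H L M R W} -> differs
Only FIFO produces the target set.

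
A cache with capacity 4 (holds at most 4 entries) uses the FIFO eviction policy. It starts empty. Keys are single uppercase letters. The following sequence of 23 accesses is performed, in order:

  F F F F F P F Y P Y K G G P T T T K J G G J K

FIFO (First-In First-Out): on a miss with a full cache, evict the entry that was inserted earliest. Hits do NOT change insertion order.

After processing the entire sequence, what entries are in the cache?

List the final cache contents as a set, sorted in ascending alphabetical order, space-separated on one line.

FIFO simulation (capacity=4):
  1. access F: MISS. Cache (old->new): [F]
  2. access F: HIT. Cache (old->new): [F]
  3. access F: HIT. Cache (old->new): [F]
  4. access F: HIT. Cache (old->new): [F]
  5. access F: HIT. Cache (old->new): [F]
  6. access P: MISS. Cache (old->new): [F P]
  7. access F: HIT. Cache (old->new): [F P]
  8. access Y: MISS. Cache (old->new): [F P Y]
  9. access P: HIT. Cache (old->new): [F P Y]
  10. access Y: HIT. Cache (old->new): [F P Y]
  11. access K: MISS. Cache (old->new): [F P Y K]
  12. access G: MISS, evict F. Cache (old->new): [P Y K G]
  13. access G: HIT. Cache (old->new): [P Y K G]
  14. access P: HIT. Cache (old->new): [P Y K G]
  15. access T: MISS, evict P. Cache (old->new): [Y K G T]
  16. access T: HIT. Cache (old->new): [Y K G T]
  17. access T: HIT. Cache (old->new): [Y K G T]
  18. access K: HIT. Cache (old->new): [Y K G T]
  19. access J: MISS, evict Y. Cache (old->new): [K G T J]
  20. access G: HIT. Cache (old->new): [K G T J]
  21. access G: HIT. Cache (old->new): [K G T J]
  22. access J: HIT. Cache (old->new): [K G T J]
  23. access K: HIT. Cache (old->new): [K G T J]
Total: 16 hits, 7 misses, 3 evictions

Answer: G J K T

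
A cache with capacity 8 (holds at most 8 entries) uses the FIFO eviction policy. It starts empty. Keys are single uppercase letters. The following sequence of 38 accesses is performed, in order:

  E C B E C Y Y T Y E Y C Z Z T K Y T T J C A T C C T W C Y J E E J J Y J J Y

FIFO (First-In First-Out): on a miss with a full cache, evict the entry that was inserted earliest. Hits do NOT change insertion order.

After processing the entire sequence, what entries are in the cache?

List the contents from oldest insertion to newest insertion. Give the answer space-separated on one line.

Answer: Z K J A W C E Y

Derivation:
FIFO simulation (capacity=8):
  1. access E: MISS. Cache (old->new): [E]
  2. access C: MISS. Cache (old->new): [E C]
  3. access B: MISS. Cache (old->new): [E C B]
  4. access E: HIT. Cache (old->new): [E C B]
  5. access C: HIT. Cache (old->new): [E C B]
  6. access Y: MISS. Cache (old->new): [E C B Y]
  7. access Y: HIT. Cache (old->new): [E C B Y]
  8. access T: MISS. Cache (old->new): [E C B Y T]
  9. access Y: HIT. Cache (old->new): [E C B Y T]
  10. access E: HIT. Cache (old->new): [E C B Y T]
  11. access Y: HIT. Cache (old->new): [E C B Y T]
  12. access C: HIT. Cache (old->new): [E C B Y T]
  13. access Z: MISS. Cache (old->new): [E C B Y T Z]
  14. access Z: HIT. Cache (old->new): [E C B Y T Z]
  15. access T: HIT. Cache (old->new): [E C B Y T Z]
  16. access K: MISS. Cache (old->new): [E C B Y T Z K]
  17. access Y: HIT. Cache (old->new): [E C B Y T Z K]
  18. access T: HIT. Cache (old->new): [E C B Y T Z K]
  19. access T: HIT. Cache (old->new): [E C B Y T Z K]
  20. access J: MISS. Cache (old->new): [E C B Y T Z K J]
  21. access C: HIT. Cache (old->new): [E C B Y T Z K J]
  22. access A: MISS, evict E. Cache (old->new): [C B Y T Z K J A]
  23. access T: HIT. Cache (old->new): [C B Y T Z K J A]
  24. access C: HIT. Cache (old->new): [C B Y T Z K J A]
  25. access C: HIT. Cache (old->new): [C B Y T Z K J A]
  26. access T: HIT. Cache (old->new): [C B Y T Z K J A]
  27. access W: MISS, evict C. Cache (old->new): [B Y T Z K J A W]
  28. access C: MISS, evict B. Cache (old->new): [Y T Z K J A W C]
  29. access Y: HIT. Cache (old->new): [Y T Z K J A W C]
  30. access J: HIT. Cache (old->new): [Y T Z K J A W C]
  31. access E: MISS, evict Y. Cache (old->new): [T Z K J A W C E]
  32. access E: HIT. Cache (old->new): [T Z K J A W C E]
  33. access J: HIT. Cache (old->new): [T Z K J A W C E]
  34. access J: HIT. Cache (old->new): [T Z K J A W C E]
  35. access Y: MISS, evict T. Cache (old->new): [Z K J A W C E Y]
  36. access J: HIT. Cache (old->new): [Z K J A W C E Y]
  37. access J: HIT. Cache (old->new): [Z K J A W C E Y]
  38. access Y: HIT. Cache (old->new): [Z K J A W C E Y]
Total: 25 hits, 13 misses, 5 evictions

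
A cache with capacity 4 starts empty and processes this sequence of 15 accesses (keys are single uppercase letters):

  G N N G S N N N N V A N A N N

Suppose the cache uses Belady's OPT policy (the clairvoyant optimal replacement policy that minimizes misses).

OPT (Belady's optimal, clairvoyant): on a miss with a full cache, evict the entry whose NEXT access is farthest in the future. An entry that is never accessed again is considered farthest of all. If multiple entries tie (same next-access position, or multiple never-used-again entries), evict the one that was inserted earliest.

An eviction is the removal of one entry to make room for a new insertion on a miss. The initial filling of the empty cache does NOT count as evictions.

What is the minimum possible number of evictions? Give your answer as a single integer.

Answer: 1

Derivation:
OPT (Belady) simulation (capacity=4):
  1. access G: MISS. Cache: [G]
  2. access N: MISS. Cache: [G N]
  3. access N: HIT. Next use of N: step 6. Cache: [G N]
  4. access G: HIT. Next use of G: never. Cache: [G N]
  5. access S: MISS. Cache: [G N S]
  6. access N: HIT. Next use of N: step 7. Cache: [G N S]
  7. access N: HIT. Next use of N: step 8. Cache: [G N S]
  8. access N: HIT. Next use of N: step 9. Cache: [G N S]
  9. access N: HIT. Next use of N: step 12. Cache: [G N S]
  10. access V: MISS. Cache: [G N S V]
  11. access A: MISS, evict G (next use: never). Cache: [N S V A]
  12. access N: HIT. Next use of N: step 14. Cache: [N S V A]
  13. access A: HIT. Next use of A: never. Cache: [N S V A]
  14. access N: HIT. Next use of N: step 15. Cache: [N S V A]
  15. access N: HIT. Next use of N: never. Cache: [N S V A]
Total: 10 hits, 5 misses, 1 evictions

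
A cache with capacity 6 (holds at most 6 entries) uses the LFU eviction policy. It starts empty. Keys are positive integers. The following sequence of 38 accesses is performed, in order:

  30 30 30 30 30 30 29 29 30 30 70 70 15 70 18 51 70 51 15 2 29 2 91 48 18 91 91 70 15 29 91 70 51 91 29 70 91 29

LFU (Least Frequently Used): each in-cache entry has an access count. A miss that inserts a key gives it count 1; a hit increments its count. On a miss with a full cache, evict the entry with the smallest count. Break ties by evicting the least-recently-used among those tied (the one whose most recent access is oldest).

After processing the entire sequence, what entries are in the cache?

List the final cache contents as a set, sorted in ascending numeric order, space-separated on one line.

Answer: 15 29 30 51 70 91

Derivation:
LFU simulation (capacity=6):
  1. access 30: MISS. Cache: [30(c=1)]
  2. access 30: HIT, count now 2. Cache: [30(c=2)]
  3. access 30: HIT, count now 3. Cache: [30(c=3)]
  4. access 30: HIT, count now 4. Cache: [30(c=4)]
  5. access 30: HIT, count now 5. Cache: [30(c=5)]
  6. access 30: HIT, count now 6. Cache: [30(c=6)]
  7. access 29: MISS. Cache: [29(c=1) 30(c=6)]
  8. access 29: HIT, count now 2. Cache: [29(c=2) 30(c=6)]
  9. access 30: HIT, count now 7. Cache: [29(c=2) 30(c=7)]
  10. access 30: HIT, count now 8. Cache: [29(c=2) 30(c=8)]
  11. access 70: MISS. Cache: [70(c=1) 29(c=2) 30(c=8)]
  12. access 70: HIT, count now 2. Cache: [29(c=2) 70(c=2) 30(c=8)]
  13. access 15: MISS. Cache: [15(c=1) 29(c=2) 70(c=2) 30(c=8)]
  14. access 70: HIT, count now 3. Cache: [15(c=1) 29(c=2) 70(c=3) 30(c=8)]
  15. access 18: MISS. Cache: [15(c=1) 18(c=1) 29(c=2) 70(c=3) 30(c=8)]
  16. access 51: MISS. Cache: [15(c=1) 18(c=1) 51(c=1) 29(c=2) 70(c=3) 30(c=8)]
  17. access 70: HIT, count now 4. Cache: [15(c=1) 18(c=1) 51(c=1) 29(c=2) 70(c=4) 30(c=8)]
  18. access 51: HIT, count now 2. Cache: [15(c=1) 18(c=1) 29(c=2) 51(c=2) 70(c=4) 30(c=8)]
  19. access 15: HIT, count now 2. Cache: [18(c=1) 29(c=2) 51(c=2) 15(c=2) 70(c=4) 30(c=8)]
  20. access 2: MISS, evict 18(c=1). Cache: [2(c=1) 29(c=2) 51(c=2) 15(c=2) 70(c=4) 30(c=8)]
  21. access 29: HIT, count now 3. Cache: [2(c=1) 51(c=2) 15(c=2) 29(c=3) 70(c=4) 30(c=8)]
  22. access 2: HIT, count now 2. Cache: [51(c=2) 15(c=2) 2(c=2) 29(c=3) 70(c=4) 30(c=8)]
  23. access 91: MISS, evict 51(c=2). Cache: [91(c=1) 15(c=2) 2(c=2) 29(c=3) 70(c=4) 30(c=8)]
  24. access 48: MISS, evict 91(c=1). Cache: [48(c=1) 15(c=2) 2(c=2) 29(c=3) 70(c=4) 30(c=8)]
  25. access 18: MISS, evict 48(c=1). Cache: [18(c=1) 15(c=2) 2(c=2) 29(c=3) 70(c=4) 30(c=8)]
  26. access 91: MISS, evict 18(c=1). Cache: [91(c=1) 15(c=2) 2(c=2) 29(c=3) 70(c=4) 30(c=8)]
  27. access 91: HIT, count now 2. Cache: [15(c=2) 2(c=2) 91(c=2) 29(c=3) 70(c=4) 30(c=8)]
  28. access 70: HIT, count now 5. Cache: [15(c=2) 2(c=2) 91(c=2) 29(c=3) 70(c=5) 30(c=8)]
  29. access 15: HIT, count now 3. Cache: [2(c=2) 91(c=2) 29(c=3) 15(c=3) 70(c=5) 30(c=8)]
  30. access 29: HIT, count now 4. Cache: [2(c=2) 91(c=2) 15(c=3) 29(c=4) 70(c=5) 30(c=8)]
  31. access 91: HIT, count now 3. Cache: [2(c=2) 15(c=3) 91(c=3) 29(c=4) 70(c=5) 30(c=8)]
  32. access 70: HIT, count now 6. Cache: [2(c=2) 15(c=3) 91(c=3) 29(c=4) 70(c=6) 30(c=8)]
  33. access 51: MISS, evict 2(c=2). Cache: [51(c=1) 15(c=3) 91(c=3) 29(c=4) 70(c=6) 30(c=8)]
  34. access 91: HIT, count now 4. Cache: [51(c=1) 15(c=3) 29(c=4) 91(c=4) 70(c=6) 30(c=8)]
  35. access 29: HIT, count now 5. Cache: [51(c=1) 15(c=3) 91(c=4) 29(c=5) 70(c=6) 30(c=8)]
  36. access 70: HIT, count now 7. Cache: [51(c=1) 15(c=3) 91(c=4) 29(c=5) 70(c=7) 30(c=8)]
  37. access 91: HIT, count now 5. Cache: [51(c=1) 15(c=3) 29(c=5) 91(c=5) 70(c=7) 30(c=8)]
  38. access 29: HIT, count now 6. Cache: [51(c=1) 15(c=3) 91(c=5) 29(c=6) 70(c=7) 30(c=8)]
Total: 26 hits, 12 misses, 6 evictions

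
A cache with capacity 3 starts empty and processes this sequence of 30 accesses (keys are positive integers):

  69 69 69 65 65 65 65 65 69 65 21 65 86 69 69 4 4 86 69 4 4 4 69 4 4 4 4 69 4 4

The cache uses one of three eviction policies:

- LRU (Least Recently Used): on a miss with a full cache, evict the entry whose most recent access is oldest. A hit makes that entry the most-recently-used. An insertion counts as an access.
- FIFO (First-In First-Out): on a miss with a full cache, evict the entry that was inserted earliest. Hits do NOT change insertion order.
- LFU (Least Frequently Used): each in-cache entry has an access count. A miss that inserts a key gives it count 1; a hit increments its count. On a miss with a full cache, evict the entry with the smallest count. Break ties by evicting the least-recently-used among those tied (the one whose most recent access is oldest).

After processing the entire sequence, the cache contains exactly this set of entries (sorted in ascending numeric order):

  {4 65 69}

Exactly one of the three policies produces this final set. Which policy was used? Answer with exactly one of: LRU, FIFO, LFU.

Answer: LFU

Derivation:
Simulating under each policy and comparing final sets:
  LRU: final set = {4 69 86} -> differs
  FIFO: final set = {4 69 86} -> differs
  LFU: final set = {4 65 69} -> MATCHES target
Only LFU produces the target set.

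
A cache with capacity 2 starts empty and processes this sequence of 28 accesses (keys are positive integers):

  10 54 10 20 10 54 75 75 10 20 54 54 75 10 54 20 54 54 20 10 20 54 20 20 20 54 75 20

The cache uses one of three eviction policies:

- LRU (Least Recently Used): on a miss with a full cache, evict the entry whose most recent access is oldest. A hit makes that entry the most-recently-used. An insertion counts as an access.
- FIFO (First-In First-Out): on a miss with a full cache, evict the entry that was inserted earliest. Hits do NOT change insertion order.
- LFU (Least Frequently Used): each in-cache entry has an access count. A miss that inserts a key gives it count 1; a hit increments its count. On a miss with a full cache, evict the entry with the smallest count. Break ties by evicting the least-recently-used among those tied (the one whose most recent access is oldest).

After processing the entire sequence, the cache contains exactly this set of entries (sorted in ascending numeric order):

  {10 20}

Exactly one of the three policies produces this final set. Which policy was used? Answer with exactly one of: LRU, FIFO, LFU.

Answer: LFU

Derivation:
Simulating under each policy and comparing final sets:
  LRU: final set = {20 75} -> differs
  FIFO: final set = {20 75} -> differs
  LFU: final set = {10 20} -> MATCHES target
Only LFU produces the target set.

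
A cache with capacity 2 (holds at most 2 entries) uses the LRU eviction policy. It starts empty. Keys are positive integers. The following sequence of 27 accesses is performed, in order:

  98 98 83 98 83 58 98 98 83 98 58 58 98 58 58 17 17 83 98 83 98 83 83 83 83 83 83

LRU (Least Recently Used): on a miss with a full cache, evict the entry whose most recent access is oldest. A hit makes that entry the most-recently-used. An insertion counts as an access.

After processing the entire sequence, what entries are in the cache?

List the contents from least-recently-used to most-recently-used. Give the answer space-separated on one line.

Answer: 98 83

Derivation:
LRU simulation (capacity=2):
  1. access 98: MISS. Cache (LRU->MRU): [98]
  2. access 98: HIT. Cache (LRU->MRU): [98]
  3. access 83: MISS. Cache (LRU->MRU): [98 83]
  4. access 98: HIT. Cache (LRU->MRU): [83 98]
  5. access 83: HIT. Cache (LRU->MRU): [98 83]
  6. access 58: MISS, evict 98. Cache (LRU->MRU): [83 58]
  7. access 98: MISS, evict 83. Cache (LRU->MRU): [58 98]
  8. access 98: HIT. Cache (LRU->MRU): [58 98]
  9. access 83: MISS, evict 58. Cache (LRU->MRU): [98 83]
  10. access 98: HIT. Cache (LRU->MRU): [83 98]
  11. access 58: MISS, evict 83. Cache (LRU->MRU): [98 58]
  12. access 58: HIT. Cache (LRU->MRU): [98 58]
  13. access 98: HIT. Cache (LRU->MRU): [58 98]
  14. access 58: HIT. Cache (LRU->MRU): [98 58]
  15. access 58: HIT. Cache (LRU->MRU): [98 58]
  16. access 17: MISS, evict 98. Cache (LRU->MRU): [58 17]
  17. access 17: HIT. Cache (LRU->MRU): [58 17]
  18. access 83: MISS, evict 58. Cache (LRU->MRU): [17 83]
  19. access 98: MISS, evict 17. Cache (LRU->MRU): [83 98]
  20. access 83: HIT. Cache (LRU->MRU): [98 83]
  21. access 98: HIT. Cache (LRU->MRU): [83 98]
  22. access 83: HIT. Cache (LRU->MRU): [98 83]
  23. access 83: HIT. Cache (LRU->MRU): [98 83]
  24. access 83: HIT. Cache (LRU->MRU): [98 83]
  25. access 83: HIT. Cache (LRU->MRU): [98 83]
  26. access 83: HIT. Cache (LRU->MRU): [98 83]
  27. access 83: HIT. Cache (LRU->MRU): [98 83]
Total: 18 hits, 9 misses, 7 evictions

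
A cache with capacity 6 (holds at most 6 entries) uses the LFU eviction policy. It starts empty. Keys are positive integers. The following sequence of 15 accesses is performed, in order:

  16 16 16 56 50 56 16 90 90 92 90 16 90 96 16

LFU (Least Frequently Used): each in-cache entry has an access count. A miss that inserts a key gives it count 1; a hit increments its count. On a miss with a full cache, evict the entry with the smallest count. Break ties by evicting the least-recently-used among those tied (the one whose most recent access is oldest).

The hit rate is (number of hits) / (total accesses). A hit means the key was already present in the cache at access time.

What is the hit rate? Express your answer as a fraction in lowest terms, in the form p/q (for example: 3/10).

Answer: 3/5

Derivation:
LFU simulation (capacity=6):
  1. access 16: MISS. Cache: [16(c=1)]
  2. access 16: HIT, count now 2. Cache: [16(c=2)]
  3. access 16: HIT, count now 3. Cache: [16(c=3)]
  4. access 56: MISS. Cache: [56(c=1) 16(c=3)]
  5. access 50: MISS. Cache: [56(c=1) 50(c=1) 16(c=3)]
  6. access 56: HIT, count now 2. Cache: [50(c=1) 56(c=2) 16(c=3)]
  7. access 16: HIT, count now 4. Cache: [50(c=1) 56(c=2) 16(c=4)]
  8. access 90: MISS. Cache: [50(c=1) 90(c=1) 56(c=2) 16(c=4)]
  9. access 90: HIT, count now 2. Cache: [50(c=1) 56(c=2) 90(c=2) 16(c=4)]
  10. access 92: MISS. Cache: [50(c=1) 92(c=1) 56(c=2) 90(c=2) 16(c=4)]
  11. access 90: HIT, count now 3. Cache: [50(c=1) 92(c=1) 56(c=2) 90(c=3) 16(c=4)]
  12. access 16: HIT, count now 5. Cache: [50(c=1) 92(c=1) 56(c=2) 90(c=3) 16(c=5)]
  13. access 90: HIT, count now 4. Cache: [50(c=1) 92(c=1) 56(c=2) 90(c=4) 16(c=5)]
  14. access 96: MISS. Cache: [50(c=1) 92(c=1) 96(c=1) 56(c=2) 90(c=4) 16(c=5)]
  15. access 16: HIT, count now 6. Cache: [50(c=1) 92(c=1) 96(c=1) 56(c=2) 90(c=4) 16(c=6)]
Total: 9 hits, 6 misses, 0 evictions

Hit rate = 9/15 = 3/5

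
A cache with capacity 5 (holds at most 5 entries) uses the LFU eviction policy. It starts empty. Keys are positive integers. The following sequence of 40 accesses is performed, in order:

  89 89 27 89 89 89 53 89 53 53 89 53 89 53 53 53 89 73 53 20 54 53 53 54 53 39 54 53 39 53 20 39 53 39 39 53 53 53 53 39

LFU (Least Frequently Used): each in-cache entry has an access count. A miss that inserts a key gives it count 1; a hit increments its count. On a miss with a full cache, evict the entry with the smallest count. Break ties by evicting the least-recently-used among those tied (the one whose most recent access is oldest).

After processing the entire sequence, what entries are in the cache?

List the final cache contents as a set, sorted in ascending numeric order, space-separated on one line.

Answer: 20 39 53 54 89

Derivation:
LFU simulation (capacity=5):
  1. access 89: MISS. Cache: [89(c=1)]
  2. access 89: HIT, count now 2. Cache: [89(c=2)]
  3. access 27: MISS. Cache: [27(c=1) 89(c=2)]
  4. access 89: HIT, count now 3. Cache: [27(c=1) 89(c=3)]
  5. access 89: HIT, count now 4. Cache: [27(c=1) 89(c=4)]
  6. access 89: HIT, count now 5. Cache: [27(c=1) 89(c=5)]
  7. access 53: MISS. Cache: [27(c=1) 53(c=1) 89(c=5)]
  8. access 89: HIT, count now 6. Cache: [27(c=1) 53(c=1) 89(c=6)]
  9. access 53: HIT, count now 2. Cache: [27(c=1) 53(c=2) 89(c=6)]
  10. access 53: HIT, count now 3. Cache: [27(c=1) 53(c=3) 89(c=6)]
  11. access 89: HIT, count now 7. Cache: [27(c=1) 53(c=3) 89(c=7)]
  12. access 53: HIT, count now 4. Cache: [27(c=1) 53(c=4) 89(c=7)]
  13. access 89: HIT, count now 8. Cache: [27(c=1) 53(c=4) 89(c=8)]
  14. access 53: HIT, count now 5. Cache: [27(c=1) 53(c=5) 89(c=8)]
  15. access 53: HIT, count now 6. Cache: [27(c=1) 53(c=6) 89(c=8)]
  16. access 53: HIT, count now 7. Cache: [27(c=1) 53(c=7) 89(c=8)]
  17. access 89: HIT, count now 9. Cache: [27(c=1) 53(c=7) 89(c=9)]
  18. access 73: MISS. Cache: [27(c=1) 73(c=1) 53(c=7) 89(c=9)]
  19. access 53: HIT, count now 8. Cache: [27(c=1) 73(c=1) 53(c=8) 89(c=9)]
  20. access 20: MISS. Cache: [27(c=1) 73(c=1) 20(c=1) 53(c=8) 89(c=9)]
  21. access 54: MISS, evict 27(c=1). Cache: [73(c=1) 20(c=1) 54(c=1) 53(c=8) 89(c=9)]
  22. access 53: HIT, count now 9. Cache: [73(c=1) 20(c=1) 54(c=1) 89(c=9) 53(c=9)]
  23. access 53: HIT, count now 10. Cache: [73(c=1) 20(c=1) 54(c=1) 89(c=9) 53(c=10)]
  24. access 54: HIT, count now 2. Cache: [73(c=1) 20(c=1) 54(c=2) 89(c=9) 53(c=10)]
  25. access 53: HIT, count now 11. Cache: [73(c=1) 20(c=1) 54(c=2) 89(c=9) 53(c=11)]
  26. access 39: MISS, evict 73(c=1). Cache: [20(c=1) 39(c=1) 54(c=2) 89(c=9) 53(c=11)]
  27. access 54: HIT, count now 3. Cache: [20(c=1) 39(c=1) 54(c=3) 89(c=9) 53(c=11)]
  28. access 53: HIT, count now 12. Cache: [20(c=1) 39(c=1) 54(c=3) 89(c=9) 53(c=12)]
  29. access 39: HIT, count now 2. Cache: [20(c=1) 39(c=2) 54(c=3) 89(c=9) 53(c=12)]
  30. access 53: HIT, count now 13. Cache: [20(c=1) 39(c=2) 54(c=3) 89(c=9) 53(c=13)]
  31. access 20: HIT, count now 2. Cache: [39(c=2) 20(c=2) 54(c=3) 89(c=9) 53(c=13)]
  32. access 39: HIT, count now 3. Cache: [20(c=2) 54(c=3) 39(c=3) 89(c=9) 53(c=13)]
  33. access 53: HIT, count now 14. Cache: [20(c=2) 54(c=3) 39(c=3) 89(c=9) 53(c=14)]
  34. access 39: HIT, count now 4. Cache: [20(c=2) 54(c=3) 39(c=4) 89(c=9) 53(c=14)]
  35. access 39: HIT, count now 5. Cache: [20(c=2) 54(c=3) 39(c=5) 89(c=9) 53(c=14)]
  36. access 53: HIT, count now 15. Cache: [20(c=2) 54(c=3) 39(c=5) 89(c=9) 53(c=15)]
  37. access 53: HIT, count now 16. Cache: [20(c=2) 54(c=3) 39(c=5) 89(c=9) 53(c=16)]
  38. access 53: HIT, count now 17. Cache: [20(c=2) 54(c=3) 39(c=5) 89(c=9) 53(c=17)]
  39. access 53: HIT, count now 18. Cache: [20(c=2) 54(c=3) 39(c=5) 89(c=9) 53(c=18)]
  40. access 39: HIT, count now 6. Cache: [20(c=2) 54(c=3) 39(c=6) 89(c=9) 53(c=18)]
Total: 33 hits, 7 misses, 2 evictions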